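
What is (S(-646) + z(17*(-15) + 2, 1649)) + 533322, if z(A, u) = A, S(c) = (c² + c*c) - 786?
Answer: 1366915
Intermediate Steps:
S(c) = -786 + 2*c² (S(c) = (c² + c²) - 786 = 2*c² - 786 = -786 + 2*c²)
(S(-646) + z(17*(-15) + 2, 1649)) + 533322 = ((-786 + 2*(-646)²) + (17*(-15) + 2)) + 533322 = ((-786 + 2*417316) + (-255 + 2)) + 533322 = ((-786 + 834632) - 253) + 533322 = (833846 - 253) + 533322 = 833593 + 533322 = 1366915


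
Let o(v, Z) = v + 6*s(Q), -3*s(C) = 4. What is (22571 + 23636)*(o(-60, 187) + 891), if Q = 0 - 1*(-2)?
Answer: 38028361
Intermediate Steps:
Q = 2 (Q = 0 + 2 = 2)
s(C) = -4/3 (s(C) = -1/3*4 = -4/3)
o(v, Z) = -8 + v (o(v, Z) = v + 6*(-4/3) = v - 8 = -8 + v)
(22571 + 23636)*(o(-60, 187) + 891) = (22571 + 23636)*((-8 - 60) + 891) = 46207*(-68 + 891) = 46207*823 = 38028361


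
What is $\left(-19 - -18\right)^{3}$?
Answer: $-1$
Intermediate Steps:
$\left(-19 - -18\right)^{3} = \left(-19 + 18\right)^{3} = \left(-1\right)^{3} = -1$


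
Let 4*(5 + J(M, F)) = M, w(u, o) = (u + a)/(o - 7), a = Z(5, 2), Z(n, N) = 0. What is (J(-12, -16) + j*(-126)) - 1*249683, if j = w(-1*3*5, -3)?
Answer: -249880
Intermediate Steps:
a = 0
w(u, o) = u/(-7 + o) (w(u, o) = (u + 0)/(o - 7) = u/(-7 + o))
j = 3/2 (j = (-1*3*5)/(-7 - 3) = -3*5/(-10) = -15*(-⅒) = 3/2 ≈ 1.5000)
J(M, F) = -5 + M/4
(J(-12, -16) + j*(-126)) - 1*249683 = ((-5 + (¼)*(-12)) + (3/2)*(-126)) - 1*249683 = ((-5 - 3) - 189) - 249683 = (-8 - 189) - 249683 = -197 - 249683 = -249880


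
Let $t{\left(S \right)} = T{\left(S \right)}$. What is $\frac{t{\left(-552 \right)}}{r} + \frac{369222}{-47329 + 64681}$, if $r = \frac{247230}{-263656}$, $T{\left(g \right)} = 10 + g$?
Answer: $\frac{71414180149}{119164860} \approx 599.29$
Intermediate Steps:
$t{\left(S \right)} = 10 + S$
$r = - \frac{123615}{131828}$ ($r = 247230 \left(- \frac{1}{263656}\right) = - \frac{123615}{131828} \approx -0.9377$)
$\frac{t{\left(-552 \right)}}{r} + \frac{369222}{-47329 + 64681} = \frac{10 - 552}{- \frac{123615}{131828}} + \frac{369222}{-47329 + 64681} = \left(-542\right) \left(- \frac{131828}{123615}\right) + \frac{369222}{17352} = \frac{71450776}{123615} + 369222 \cdot \frac{1}{17352} = \frac{71450776}{123615} + \frac{61537}{2892} = \frac{71414180149}{119164860}$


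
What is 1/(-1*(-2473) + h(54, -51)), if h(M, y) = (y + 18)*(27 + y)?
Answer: 1/3265 ≈ 0.00030628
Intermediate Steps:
h(M, y) = (18 + y)*(27 + y)
1/(-1*(-2473) + h(54, -51)) = 1/(-1*(-2473) + (486 + (-51)**2 + 45*(-51))) = 1/(2473 + (486 + 2601 - 2295)) = 1/(2473 + 792) = 1/3265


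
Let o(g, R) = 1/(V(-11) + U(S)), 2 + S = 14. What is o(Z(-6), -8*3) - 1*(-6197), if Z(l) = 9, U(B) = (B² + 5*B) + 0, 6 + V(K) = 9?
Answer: 1282780/207 ≈ 6197.0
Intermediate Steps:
V(K) = 3 (V(K) = -6 + 9 = 3)
S = 12 (S = -2 + 14 = 12)
U(B) = B² + 5*B
o(g, R) = 1/207 (o(g, R) = 1/(3 + 12*(5 + 12)) = 1/(3 + 12*17) = 1/(3 + 204) = 1/207)
o(Z(-6), -8*3) - 1*(-6197) = 1/207 - 1*(-6197) = 1/207 + 6197 = 1282780/207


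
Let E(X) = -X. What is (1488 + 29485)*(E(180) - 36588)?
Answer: -1138815264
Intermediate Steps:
(1488 + 29485)*(E(180) - 36588) = (1488 + 29485)*(-1*180 - 36588) = 30973*(-180 - 36588) = 30973*(-36768) = -1138815264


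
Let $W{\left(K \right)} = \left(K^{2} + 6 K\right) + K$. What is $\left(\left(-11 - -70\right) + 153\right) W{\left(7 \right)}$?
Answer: $20776$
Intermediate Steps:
$W{\left(K \right)} = K^{2} + 7 K$
$\left(\left(-11 - -70\right) + 153\right) W{\left(7 \right)} = \left(\left(-11 - -70\right) + 153\right) 7 \left(7 + 7\right) = \left(\left(-11 + 70\right) + 153\right) 7 \cdot 14 = \left(59 + 153\right) 98 = 212 \cdot 98 = 20776$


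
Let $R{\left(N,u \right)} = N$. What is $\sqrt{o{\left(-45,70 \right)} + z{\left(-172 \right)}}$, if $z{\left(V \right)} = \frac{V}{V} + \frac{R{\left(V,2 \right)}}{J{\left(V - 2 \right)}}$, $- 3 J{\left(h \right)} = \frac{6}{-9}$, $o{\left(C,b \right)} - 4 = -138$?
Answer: $i \sqrt{907} \approx 30.116 i$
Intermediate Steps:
$o{\left(C,b \right)} = -134$ ($o{\left(C,b \right)} = 4 - 138 = -134$)
$J{\left(h \right)} = \frac{2}{9}$ ($J{\left(h \right)} = - \frac{6 \frac{1}{-9}}{3} = - \frac{6 \left(- \frac{1}{9}\right)}{3} = \left(- \frac{1}{3}\right) \left(- \frac{2}{3}\right) = \frac{2}{9}$)
$z{\left(V \right)} = 1 + \frac{9 V}{2}$ ($z{\left(V \right)} = \frac{V}{V} + \frac{V}{\frac{2}{9}} = 1 + V \frac{9}{2} = 1 + \frac{9 V}{2}$)
$\sqrt{o{\left(-45,70 \right)} + z{\left(-172 \right)}} = \sqrt{-134 + \left(1 + \frac{9}{2} \left(-172\right)\right)} = \sqrt{-134 + \left(1 - 774\right)} = \sqrt{-134 - 773} = \sqrt{-907} = i \sqrt{907}$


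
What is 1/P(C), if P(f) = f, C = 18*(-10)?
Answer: -1/180 ≈ -0.0055556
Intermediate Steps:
C = -180
1/P(C) = 1/(-180) = -1/180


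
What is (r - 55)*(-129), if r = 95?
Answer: -5160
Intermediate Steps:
(r - 55)*(-129) = (95 - 55)*(-129) = 40*(-129) = -5160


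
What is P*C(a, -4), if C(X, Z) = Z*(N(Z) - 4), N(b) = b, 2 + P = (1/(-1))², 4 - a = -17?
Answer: -32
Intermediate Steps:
a = 21 (a = 4 - 1*(-17) = 4 + 17 = 21)
P = -1 (P = -2 + (1/(-1))² = -2 + (-1)² = -2 + 1 = -1)
C(X, Z) = Z*(-4 + Z) (C(X, Z) = Z*(Z - 4) = Z*(-4 + Z))
P*C(a, -4) = -(-4)*(-4 - 4) = -(-4)*(-8) = -1*32 = -32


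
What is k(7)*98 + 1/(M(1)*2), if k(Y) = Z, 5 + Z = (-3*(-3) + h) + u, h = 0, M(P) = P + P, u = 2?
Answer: 2353/4 ≈ 588.25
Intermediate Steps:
M(P) = 2*P
Z = 6 (Z = -5 + ((-3*(-3) + 0) + 2) = -5 + ((9 + 0) + 2) = -5 + (9 + 2) = -5 + 11 = 6)
k(Y) = 6
k(7)*98 + 1/(M(1)*2) = 6*98 + 1/((2*1)*2) = 588 + 1/(2*2) = 588 + 1/4 = 588 + ¼ = 2353/4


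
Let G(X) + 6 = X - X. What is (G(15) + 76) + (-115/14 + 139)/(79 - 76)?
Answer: 4771/42 ≈ 113.60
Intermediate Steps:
G(X) = -6 (G(X) = -6 + (X - X) = -6 + 0 = -6)
(G(15) + 76) + (-115/14 + 139)/(79 - 76) = (-6 + 76) + (-115/14 + 139)/(79 - 76) = 70 + (-115*1/14 + 139)/3 = 70 + (-115/14 + 139)*(⅓) = 70 + (1831/14)*(⅓) = 70 + 1831/42 = 4771/42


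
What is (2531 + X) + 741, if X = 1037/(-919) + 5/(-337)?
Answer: 1012994152/309703 ≈ 3270.9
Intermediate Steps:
X = -354064/309703 (X = 1037*(-1/919) + 5*(-1/337) = -1037/919 - 5/337 = -354064/309703 ≈ -1.1432)
(2531 + X) + 741 = (2531 - 354064/309703) + 741 = 783504229/309703 + 741 = 1012994152/309703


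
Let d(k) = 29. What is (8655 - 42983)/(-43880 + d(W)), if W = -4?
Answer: 34328/43851 ≈ 0.78283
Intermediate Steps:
(8655 - 42983)/(-43880 + d(W)) = (8655 - 42983)/(-43880 + 29) = -34328/(-43851) = -34328*(-1/43851) = 34328/43851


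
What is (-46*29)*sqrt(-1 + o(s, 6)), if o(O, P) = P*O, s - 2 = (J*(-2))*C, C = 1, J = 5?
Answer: -9338*I ≈ -9338.0*I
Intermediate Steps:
s = -8 (s = 2 + (5*(-2))*1 = 2 - 10*1 = 2 - 10 = -8)
o(O, P) = O*P
(-46*29)*sqrt(-1 + o(s, 6)) = (-46*29)*sqrt(-1 - 8*6) = -1334*sqrt(-1 - 48) = -9338*I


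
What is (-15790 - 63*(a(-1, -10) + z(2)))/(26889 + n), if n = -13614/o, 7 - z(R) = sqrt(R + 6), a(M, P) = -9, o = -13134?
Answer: -17144248/29431145 + 137907*sqrt(2)/29431145 ≈ -0.57589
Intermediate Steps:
z(R) = 7 - sqrt(6 + R) (z(R) = 7 - sqrt(R + 6) = 7 - sqrt(6 + R))
n = 2269/2189 (n = -13614/(-13134) = -13614*(-1/13134) = 2269/2189 ≈ 1.0365)
(-15790 - 63*(a(-1, -10) + z(2)))/(26889 + n) = (-15790 - 63*(-9 + (7 - sqrt(6 + 2))))/(26889 + 2269/2189) = (-15790 - 63*(-9 + (7 - sqrt(8))))/(58862290/2189) = (-15790 - 63*(-9 + (7 - 2*sqrt(2))))*(2189/58862290) = (-15790 - 63*(-2 - 2*sqrt(2)))*(2189/58862290) = (-15790 + (126 + 126*sqrt(2)))*(2189/58862290) = (-15664 + 126*sqrt(2))*(2189/58862290) = -17144248/29431145 + 137907*sqrt(2)/29431145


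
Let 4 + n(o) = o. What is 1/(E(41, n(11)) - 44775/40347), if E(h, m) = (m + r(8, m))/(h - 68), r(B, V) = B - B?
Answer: -121041/165706 ≈ -0.73046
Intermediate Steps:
r(B, V) = 0
n(o) = -4 + o
E(h, m) = m/(-68 + h) (E(h, m) = (m + 0)/(h - 68) = m/(-68 + h))
1/(E(41, n(11)) - 44775/40347) = 1/((-4 + 11)/(-68 + 41) - 44775/40347) = 1/(7/(-27) - 44775*1/40347) = 1/(7*(-1/27) - 4975/4483) = 1/(-7/27 - 4975/4483) = 1/(-165706/121041) = -121041/165706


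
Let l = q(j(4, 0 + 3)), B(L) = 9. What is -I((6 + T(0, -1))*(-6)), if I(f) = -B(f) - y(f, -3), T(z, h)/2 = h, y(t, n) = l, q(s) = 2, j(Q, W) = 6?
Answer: 11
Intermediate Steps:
l = 2
y(t, n) = 2
T(z, h) = 2*h
I(f) = -11 (I(f) = -1*9 - 1*2 = -9 - 2 = -11)
-I((6 + T(0, -1))*(-6)) = -1*(-11) = 11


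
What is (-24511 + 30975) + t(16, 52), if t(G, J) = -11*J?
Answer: 5892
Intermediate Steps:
(-24511 + 30975) + t(16, 52) = (-24511 + 30975) - 11*52 = 6464 - 572 = 5892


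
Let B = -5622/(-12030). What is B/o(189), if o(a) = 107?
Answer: 937/214535 ≈ 0.0043676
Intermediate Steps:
B = 937/2005 (B = -5622*(-1/12030) = 937/2005 ≈ 0.46733)
B/o(189) = (937/2005)/107 = (937/2005)*(1/107) = 937/214535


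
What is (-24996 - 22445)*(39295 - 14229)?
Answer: -1189156106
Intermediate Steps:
(-24996 - 22445)*(39295 - 14229) = -47441*25066 = -1189156106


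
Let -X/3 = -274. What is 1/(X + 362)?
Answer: 1/1184 ≈ 0.00084459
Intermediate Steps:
X = 822 (X = -3*(-274) = 822)
1/(X + 362) = 1/(822 + 362) = 1/1184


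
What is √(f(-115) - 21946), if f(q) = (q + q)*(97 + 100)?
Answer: 2*I*√16814 ≈ 259.34*I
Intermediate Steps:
f(q) = 394*q (f(q) = (2*q)*197 = 394*q)
√(f(-115) - 21946) = √(394*(-115) - 21946) = √(-45310 - 21946) = √(-67256) = 2*I*√16814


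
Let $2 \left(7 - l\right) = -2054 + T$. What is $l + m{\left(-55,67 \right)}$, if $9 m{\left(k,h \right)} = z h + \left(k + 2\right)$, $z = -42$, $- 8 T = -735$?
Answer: $\frac{96409}{144} \approx 669.51$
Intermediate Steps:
$T = \frac{735}{8}$ ($T = \left(- \frac{1}{8}\right) \left(-735\right) = \frac{735}{8} \approx 91.875$)
$m{\left(k,h \right)} = \frac{2}{9} - \frac{14 h}{3} + \frac{k}{9}$ ($m{\left(k,h \right)} = \frac{- 42 h + \left(k + 2\right)}{9} = \frac{- 42 h + \left(2 + k\right)}{9} = \frac{2 + k - 42 h}{9} = \frac{2}{9} - \frac{14 h}{3} + \frac{k}{9}$)
$l = \frac{15809}{16}$ ($l = 7 - \frac{-2054 + \frac{735}{8}}{2} = 7 - - \frac{15697}{16} = 7 + \frac{15697}{16} = \frac{15809}{16} \approx 988.06$)
$l + m{\left(-55,67 \right)} = \frac{15809}{16} + \left(\frac{2}{9} - \frac{938}{3} + \frac{1}{9} \left(-55\right)\right) = \frac{15809}{16} - \frac{2867}{9} = \frac{96409}{144}$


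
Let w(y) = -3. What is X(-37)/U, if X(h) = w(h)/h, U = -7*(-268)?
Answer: 3/69412 ≈ 4.3220e-5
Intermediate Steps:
U = 1876
X(h) = -3/h
X(-37)/U = -3/(-37)/1876 = -3*(-1/37)*(1/1876) = (3/37)*(1/1876) = 3/69412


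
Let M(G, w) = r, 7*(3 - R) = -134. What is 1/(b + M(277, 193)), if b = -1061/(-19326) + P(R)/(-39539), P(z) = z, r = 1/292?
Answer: 780941589708/45110908457 ≈ 17.312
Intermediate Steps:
r = 1/292 ≈ 0.0034247
R = 155/7 (R = 3 - 1/7*(-134) = 3 + 134/7 = 155/7 ≈ 22.143)
M(G, w) = 1/292
b = 290660623/5348914998 (b = -1061/(-19326) + (155/7)/(-39539) = -1061*(-1/19326) + (155/7)*(-1/39539) = 1061/19326 - 155/276773 = 290660623/5348914998 ≈ 0.054340)
1/(b + M(277, 193)) = 1/(290660623/5348914998 + 1/292) = 1/(45110908457/780941589708) = 780941589708/45110908457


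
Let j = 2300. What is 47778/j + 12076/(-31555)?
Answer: 147985999/7257650 ≈ 20.390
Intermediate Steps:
47778/j + 12076/(-31555) = 47778/2300 + 12076/(-31555) = 47778*(1/2300) + 12076*(-1/31555) = 23889/1150 - 12076/31555 = 147985999/7257650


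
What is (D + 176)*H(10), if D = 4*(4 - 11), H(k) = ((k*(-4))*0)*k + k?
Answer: 1480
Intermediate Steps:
H(k) = k (H(k) = (-4*k*0)*k + k = 0*k + k = 0 + k = k)
D = -28 (D = 4*(-7) = -28)
(D + 176)*H(10) = (-28 + 176)*10 = 148*10 = 1480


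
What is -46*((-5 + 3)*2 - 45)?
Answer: 2254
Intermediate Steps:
-46*((-5 + 3)*2 - 45) = -46*(-2*2 - 45) = -46*(-4 - 45) = -46*(-49) = 2254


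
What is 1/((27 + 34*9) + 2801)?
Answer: 1/3134 ≈ 0.00031908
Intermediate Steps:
1/((27 + 34*9) + 2801) = 1/((27 + 306) + 2801) = 1/(333 + 2801) = 1/3134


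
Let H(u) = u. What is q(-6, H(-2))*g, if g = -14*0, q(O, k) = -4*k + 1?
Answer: 0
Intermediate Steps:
q(O, k) = 1 - 4*k
g = 0
q(-6, H(-2))*g = (1 - 4*(-2))*0 = (1 + 8)*0 = 9*0 = 0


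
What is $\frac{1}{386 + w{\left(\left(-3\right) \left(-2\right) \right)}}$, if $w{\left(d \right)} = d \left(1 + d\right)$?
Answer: $\frac{1}{428} \approx 0.0023364$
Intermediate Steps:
$\frac{1}{386 + w{\left(\left(-3\right) \left(-2\right) \right)}} = \frac{1}{386 + \left(-3\right) \left(-2\right) \left(1 - -6\right)} = \frac{1}{386 + 6 \left(1 + 6\right)} = \frac{1}{386 + 6 \cdot 7} = \frac{1}{386 + 42} = \frac{1}{428}$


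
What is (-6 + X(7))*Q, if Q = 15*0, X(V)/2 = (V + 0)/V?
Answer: 0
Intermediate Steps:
X(V) = 2 (X(V) = 2*((V + 0)/V) = 2*(V/V) = 2*1 = 2)
Q = 0
(-6 + X(7))*Q = (-6 + 2)*0 = -4*0 = 0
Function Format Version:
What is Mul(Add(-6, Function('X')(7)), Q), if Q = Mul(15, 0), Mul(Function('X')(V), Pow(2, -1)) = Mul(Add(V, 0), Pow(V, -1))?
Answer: 0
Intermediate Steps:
Function('X')(V) = 2 (Function('X')(V) = Mul(2, Mul(Add(V, 0), Pow(V, -1))) = Mul(2, Mul(V, Pow(V, -1))) = Mul(2, 1) = 2)
Q = 0
Mul(Add(-6, Function('X')(7)), Q) = Mul(Add(-6, 2), 0) = Mul(-4, 0) = 0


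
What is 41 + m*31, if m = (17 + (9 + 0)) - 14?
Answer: 413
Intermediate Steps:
m = 12 (m = (17 + 9) - 14 = 26 - 14 = 12)
41 + m*31 = 41 + 12*31 = 41 + 372 = 413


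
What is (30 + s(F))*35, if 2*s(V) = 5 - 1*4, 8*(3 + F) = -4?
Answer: 2135/2 ≈ 1067.5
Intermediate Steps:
F = -7/2 (F = -3 + (⅛)*(-4) = -3 - ½ = -7/2 ≈ -3.5000)
s(V) = ½ (s(V) = (5 - 1*4)/2 = (5 - 4)/2 = (½)*1 = ½)
(30 + s(F))*35 = (30 + ½)*35 = (61/2)*35 = 2135/2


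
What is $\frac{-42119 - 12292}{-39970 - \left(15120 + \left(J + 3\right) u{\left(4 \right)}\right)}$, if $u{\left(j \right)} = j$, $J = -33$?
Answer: $\frac{54411}{54970} \approx 0.98983$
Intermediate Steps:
$\frac{-42119 - 12292}{-39970 - \left(15120 + \left(J + 3\right) u{\left(4 \right)}\right)} = \frac{-42119 - 12292}{-39970 - \left(15120 + \left(-33 + 3\right) 4\right)} = - \frac{54411}{-39970 - \left(15120 - 120\right)} = - \frac{54411}{-39970 - 15000} = - \frac{54411}{-54970} = \left(-54411\right) \left(- \frac{1}{54970}\right) = \frac{54411}{54970}$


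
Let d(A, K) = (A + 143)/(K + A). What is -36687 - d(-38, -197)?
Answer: -1724268/47 ≈ -36687.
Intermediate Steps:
d(A, K) = (143 + A)/(A + K)
-36687 - d(-38, -197) = -36687 - (143 - 38)/(-38 - 197) = -36687 - 105/(-235) = -36687 - (-1)*105/235 = -36687 - 1*(-21/47) = -36687 + 21/47 = -1724268/47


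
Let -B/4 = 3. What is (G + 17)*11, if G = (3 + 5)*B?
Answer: -869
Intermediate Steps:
B = -12 (B = -4*3 = -12)
G = -96 (G = (3 + 5)*(-12) = 8*(-12) = -96)
(G + 17)*11 = (-96 + 17)*11 = -79*11 = -869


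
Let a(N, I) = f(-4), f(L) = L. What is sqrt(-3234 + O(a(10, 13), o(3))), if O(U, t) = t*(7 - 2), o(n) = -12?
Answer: 3*I*sqrt(366) ≈ 57.393*I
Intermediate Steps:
a(N, I) = -4
O(U, t) = 5*t (O(U, t) = t*5 = 5*t)
sqrt(-3234 + O(a(10, 13), o(3))) = sqrt(-3234 + 5*(-12)) = sqrt(-3234 - 60) = sqrt(-3294) = 3*I*sqrt(366)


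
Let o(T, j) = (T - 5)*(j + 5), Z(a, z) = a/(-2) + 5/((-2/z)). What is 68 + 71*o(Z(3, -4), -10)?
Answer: -2349/2 ≈ -1174.5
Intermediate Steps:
Z(a, z) = -5*z/2 - a/2 (Z(a, z) = a*(-½) + 5*(-z/2) = -a/2 - 5*z/2 = -5*z/2 - a/2)
o(T, j) = (-5 + T)*(5 + j)
68 + 71*o(Z(3, -4), -10) = 68 + 71*(-25 - 5*(-10) + 5*(-5/2*(-4) - ½*3) + (-5/2*(-4) - ½*3)*(-10)) = 68 + 71*(-25 + 50 + 5*(10 - 3/2) + (10 - 3/2)*(-10)) = 68 + 71*(-25 + 50 + 5*(17/2) + (17/2)*(-10)) = 68 + 71*(-25 + 50 + 85/2 - 85) = 68 + 71*(-35/2) = 68 - 2485/2 = -2349/2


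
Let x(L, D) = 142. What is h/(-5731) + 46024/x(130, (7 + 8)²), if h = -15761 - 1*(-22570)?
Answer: 11945303/36991 ≈ 322.92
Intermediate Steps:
h = 6809 (h = -15761 + 22570 = 6809)
h/(-5731) + 46024/x(130, (7 + 8)²) = 6809/(-5731) + 46024/142 = 6809*(-1/5731) + 46024*(1/142) = -619/521 + 23012/71 = 11945303/36991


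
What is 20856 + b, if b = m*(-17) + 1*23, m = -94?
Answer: 22477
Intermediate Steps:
b = 1621 (b = -94*(-17) + 1*23 = 1598 + 23 = 1621)
20856 + b = 20856 + 1621 = 22477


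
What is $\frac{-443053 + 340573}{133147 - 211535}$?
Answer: $\frac{25620}{19597} \approx 1.3073$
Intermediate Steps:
$\frac{-443053 + 340573}{133147 - 211535} = - \frac{102480}{-78388} = \left(-102480\right) \left(- \frac{1}{78388}\right) = \frac{25620}{19597}$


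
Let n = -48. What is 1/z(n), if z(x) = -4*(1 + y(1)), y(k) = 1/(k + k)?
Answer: -⅙ ≈ -0.16667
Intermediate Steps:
y(k) = 1/(2*k)
z(x) = -6 (z(x) = -4*(1 + (½)/1) = -4*(1 + (½)*1) = -4*(1 + ½) = -4*3/2 = -6)
1/z(n) = 1/(-6) = -⅙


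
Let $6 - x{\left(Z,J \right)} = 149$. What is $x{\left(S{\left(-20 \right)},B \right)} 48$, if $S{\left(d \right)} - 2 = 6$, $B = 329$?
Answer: $-6864$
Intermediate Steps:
$S{\left(d \right)} = 8$ ($S{\left(d \right)} = 2 + 6 = 8$)
$x{\left(Z,J \right)} = -143$ ($x{\left(Z,J \right)} = 6 - 149 = -143$)
$x{\left(S{\left(-20 \right)},B \right)} 48 = \left(-143\right) 48 = -6864$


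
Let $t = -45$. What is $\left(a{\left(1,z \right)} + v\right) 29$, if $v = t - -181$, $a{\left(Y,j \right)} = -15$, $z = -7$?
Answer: $3509$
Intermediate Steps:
$v = 136$ ($v = -45 - -181 = -45 + 181 = 136$)
$\left(a{\left(1,z \right)} + v\right) 29 = \left(-15 + 136\right) 29 = 121 \cdot 29 = 3509$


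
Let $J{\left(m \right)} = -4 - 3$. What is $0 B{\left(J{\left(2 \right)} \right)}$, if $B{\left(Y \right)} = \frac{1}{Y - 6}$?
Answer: $0$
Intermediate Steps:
$J{\left(m \right)} = -7$ ($J{\left(m \right)} = -4 - 3 = -7$)
$B{\left(Y \right)} = \frac{1}{-6 + Y}$
$0 B{\left(J{\left(2 \right)} \right)} = \frac{0}{-6 - 7} = \frac{0}{-13} = 0 \left(- \frac{1}{13}\right) = 0$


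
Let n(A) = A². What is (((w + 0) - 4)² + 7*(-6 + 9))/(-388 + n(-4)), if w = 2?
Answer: -25/372 ≈ -0.067204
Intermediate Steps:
(((w + 0) - 4)² + 7*(-6 + 9))/(-388 + n(-4)) = (((2 + 0) - 4)² + 7*(-6 + 9))/(-388 + (-4)²) = ((2 - 4)² + 7*3)/(-388 + 16) = ((-2)² + 21)/(-372) = (4 + 21)*(-1/372) = 25*(-1/372) = -25/372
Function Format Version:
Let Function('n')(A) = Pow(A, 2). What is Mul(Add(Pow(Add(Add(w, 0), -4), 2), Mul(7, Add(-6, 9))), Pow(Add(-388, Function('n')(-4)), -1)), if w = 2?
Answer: Rational(-25, 372) ≈ -0.067204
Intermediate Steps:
Mul(Add(Pow(Add(Add(w, 0), -4), 2), Mul(7, Add(-6, 9))), Pow(Add(-388, Function('n')(-4)), -1)) = Mul(Add(Pow(Add(Add(2, 0), -4), 2), Mul(7, Add(-6, 9))), Pow(Add(-388, Pow(-4, 2)), -1)) = Mul(Add(Pow(Add(2, -4), 2), Mul(7, 3)), Pow(Add(-388, 16), -1)) = Mul(Add(Pow(-2, 2), 21), Pow(-372, -1)) = Mul(Add(4, 21), Rational(-1, 372)) = Mul(25, Rational(-1, 372)) = Rational(-25, 372)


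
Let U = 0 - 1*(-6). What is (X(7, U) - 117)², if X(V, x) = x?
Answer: 12321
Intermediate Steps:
U = 6 (U = 0 + 6 = 6)
(X(7, U) - 117)² = (6 - 117)² = (-111)² = 12321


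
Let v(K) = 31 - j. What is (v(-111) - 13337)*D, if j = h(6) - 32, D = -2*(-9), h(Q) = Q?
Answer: -239040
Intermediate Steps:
D = 18
j = -26 (j = 6 - 32 = -26)
v(K) = 57 (v(K) = 31 - 1*(-26) = 31 + 26 = 57)
(v(-111) - 13337)*D = (57 - 13337)*18 = -13280*18 = -239040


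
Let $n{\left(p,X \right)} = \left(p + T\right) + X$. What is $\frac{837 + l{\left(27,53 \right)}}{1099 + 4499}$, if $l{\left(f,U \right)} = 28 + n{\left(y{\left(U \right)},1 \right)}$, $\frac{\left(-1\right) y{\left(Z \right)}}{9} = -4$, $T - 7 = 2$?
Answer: $\frac{911}{5598} \approx 0.16274$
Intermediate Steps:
$T = 9$ ($T = 7 + 2 = 9$)
$y{\left(Z \right)} = 36$ ($y{\left(Z \right)} = \left(-9\right) \left(-4\right) = 36$)
$n{\left(p,X \right)} = 9 + X + p$ ($n{\left(p,X \right)} = \left(p + 9\right) + X = \left(9 + p\right) + X = 9 + X + p$)
$l{\left(f,U \right)} = 74$ ($l{\left(f,U \right)} = 28 + \left(9 + 1 + 36\right) = 28 + 46 = 74$)
$\frac{837 + l{\left(27,53 \right)}}{1099 + 4499} = \frac{837 + 74}{1099 + 4499} = \frac{911}{5598}$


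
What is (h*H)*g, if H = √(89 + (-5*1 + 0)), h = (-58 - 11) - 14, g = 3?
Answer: -498*√21 ≈ -2282.1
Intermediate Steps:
h = -83 (h = -69 - 14 = -83)
H = 2*√21 (H = √(89 + (-5 + 0)) = √(89 - 5) = √84 = 2*√21 ≈ 9.1651)
(h*H)*g = -166*√21*3 = -498*√21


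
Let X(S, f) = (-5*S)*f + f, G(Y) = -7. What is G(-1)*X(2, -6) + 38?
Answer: -340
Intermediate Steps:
X(S, f) = f - 5*S*f (X(S, f) = -5*S*f + f = f - 5*S*f)
G(-1)*X(2, -6) + 38 = -(-42)*(1 - 5*2) + 38 = -(-42)*(1 - 10) + 38 = -(-42)*(-9) + 38 = -7*54 + 38 = -378 + 38 = -340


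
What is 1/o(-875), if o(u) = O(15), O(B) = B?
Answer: 1/15 ≈ 0.066667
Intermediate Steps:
o(u) = 15
1/o(-875) = 1/15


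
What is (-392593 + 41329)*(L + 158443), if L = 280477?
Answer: -154176794880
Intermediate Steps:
(-392593 + 41329)*(L + 158443) = (-392593 + 41329)*(280477 + 158443) = -351264*438920 = -154176794880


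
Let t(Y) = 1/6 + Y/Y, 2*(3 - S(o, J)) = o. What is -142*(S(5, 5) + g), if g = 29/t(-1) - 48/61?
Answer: -1489793/427 ≈ -3489.0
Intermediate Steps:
S(o, J) = 3 - o/2
t(Y) = 7/6 (t(Y) = 1*(⅙) + 1 = ⅙ + 1 = 7/6)
g = 10278/427 (g = 29/(7/6) - 48/61 = 29*(6/7) - 48*1/61 = 174/7 - 48/61 = 10278/427 ≈ 24.070)
-142*(S(5, 5) + g) = -142*((3 - ½*5) + 10278/427) = -142*((3 - 5/2) + 10278/427) = -142*(½ + 10278/427) = -142*20983/854 = -1489793/427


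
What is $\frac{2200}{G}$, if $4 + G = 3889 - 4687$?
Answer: $- \frac{1100}{401} \approx -2.7431$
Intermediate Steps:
$G = -802$ ($G = -4 + \left(3889 - 4687\right) = -4 - 798 = -802$)
$\frac{2200}{G} = \frac{2200}{-802} = 2200 \left(- \frac{1}{802}\right) = - \frac{1100}{401}$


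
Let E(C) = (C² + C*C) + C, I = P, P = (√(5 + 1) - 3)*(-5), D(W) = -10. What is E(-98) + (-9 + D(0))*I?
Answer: 18825 + 95*√6 ≈ 19058.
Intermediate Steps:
P = 15 - 5*√6 (P = (√6 - 3)*(-5) = (-3 + √6)*(-5) = 15 - 5*√6 ≈ 2.7526)
I = 15 - 5*√6 ≈ 2.7526
E(C) = C + 2*C² (E(C) = (C² + C²) + C = 2*C² + C = C + 2*C²)
E(-98) + (-9 + D(0))*I = -98*(1 + 2*(-98)) + (-9 - 10)*(15 - 5*√6) = -98*(1 - 196) - 19*(15 - 5*√6) = -98*(-195) + (-285 + 95*√6) = 19110 + (-285 + 95*√6) = 18825 + 95*√6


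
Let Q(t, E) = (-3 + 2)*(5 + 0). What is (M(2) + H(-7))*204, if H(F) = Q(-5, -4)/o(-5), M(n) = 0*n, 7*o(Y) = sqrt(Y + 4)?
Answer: 7140*I ≈ 7140.0*I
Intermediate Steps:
o(Y) = sqrt(4 + Y)/7 (o(Y) = sqrt(Y + 4)/7 = sqrt(4 + Y)/7)
M(n) = 0
Q(t, E) = -5 (Q(t, E) = -1*5 = -5)
H(F) = 35*I (H(F) = -5*7/sqrt(4 - 5) = -5*(-7*I) = -(-35)*I = 35*I)
(M(2) + H(-7))*204 = (0 + 35*I)*204 = (35*I)*204 = 7140*I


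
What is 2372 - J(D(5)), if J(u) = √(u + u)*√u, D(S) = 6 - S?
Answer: 2372 - √2 ≈ 2370.6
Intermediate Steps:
J(u) = u*√2 (J(u) = √(2*u)*√u = (√2*√u)*√u = u*√2)
2372 - J(D(5)) = 2372 - (6 - 1*5)*√2 = 2372 - (6 - 5)*√2 = 2372 - √2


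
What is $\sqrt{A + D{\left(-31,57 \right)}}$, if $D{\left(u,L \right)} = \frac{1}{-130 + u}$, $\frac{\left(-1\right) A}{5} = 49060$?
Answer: $\frac{i \sqrt{6358421461}}{161} \approx 495.28 i$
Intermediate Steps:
$A = -245300$ ($A = \left(-5\right) 49060 = -245300$)
$\sqrt{A + D{\left(-31,57 \right)}} = \sqrt{-245300 + \frac{1}{-130 - 31}} = \sqrt{-245300 + \frac{1}{-161}} = \sqrt{-245300 - \frac{1}{161}} = \sqrt{- \frac{39493301}{161}} = \frac{i \sqrt{6358421461}}{161}$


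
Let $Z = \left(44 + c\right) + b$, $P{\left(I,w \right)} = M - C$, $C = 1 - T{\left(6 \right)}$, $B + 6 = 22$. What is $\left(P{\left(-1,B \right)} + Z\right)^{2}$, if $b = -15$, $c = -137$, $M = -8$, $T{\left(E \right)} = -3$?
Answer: $14400$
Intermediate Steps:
$B = 16$ ($B = -6 + 22 = 16$)
$C = 4$ ($C = 1 - -3 = 1 + 3 = 4$)
$P{\left(I,w \right)} = -12$ ($P{\left(I,w \right)} = -8 - 4 = -12$)
$Z = -108$ ($Z = \left(44 - 137\right) - 15 = -93 - 15 = -108$)
$\left(P{\left(-1,B \right)} + Z\right)^{2} = \left(-12 - 108\right)^{2} = \left(-120\right)^{2} = 14400$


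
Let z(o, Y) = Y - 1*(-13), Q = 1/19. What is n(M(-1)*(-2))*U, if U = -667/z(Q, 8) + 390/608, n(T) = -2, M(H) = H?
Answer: 198673/3192 ≈ 62.241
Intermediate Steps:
Q = 1/19 ≈ 0.052632
z(o, Y) = 13 + Y (z(o, Y) = Y + 13 = 13 + Y)
U = -198673/6384 (U = -667/(13 + 8) + 390/608 = -667/21 + 390*(1/608) = -667*1/21 + 195/304 = -667/21 + 195/304 = -198673/6384 ≈ -31.120)
n(M(-1)*(-2))*U = -2*(-198673/6384) = 198673/3192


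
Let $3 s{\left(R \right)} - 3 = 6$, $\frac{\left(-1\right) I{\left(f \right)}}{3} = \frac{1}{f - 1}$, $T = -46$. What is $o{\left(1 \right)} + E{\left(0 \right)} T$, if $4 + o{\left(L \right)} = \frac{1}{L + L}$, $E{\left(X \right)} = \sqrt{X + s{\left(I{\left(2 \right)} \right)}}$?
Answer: $- \frac{7}{2} - 46 \sqrt{3} \approx -83.174$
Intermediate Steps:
$I{\left(f \right)} = - \frac{3}{-1 + f}$ ($I{\left(f \right)} = - \frac{3}{f - 1} = - \frac{3}{-1 + f}$)
$s{\left(R \right)} = 3$ ($s{\left(R \right)} = 1 + \frac{1}{3} \cdot 6 = 1 + 2 = 3$)
$E{\left(X \right)} = \sqrt{3 + X}$ ($E{\left(X \right)} = \sqrt{X + 3} = \sqrt{3 + X}$)
$o{\left(L \right)} = -4 + \frac{1}{2 L}$ ($o{\left(L \right)} = -4 + \frac{1}{L + L} = -4 + \frac{1}{2 L}$)
$o{\left(1 \right)} + E{\left(0 \right)} T = \left(-4 + \frac{1}{2 \cdot 1}\right) + \sqrt{3 + 0} \left(-46\right) = \left(-4 + \frac{1}{2} \cdot 1\right) + \sqrt{3} \left(-46\right) = \left(-4 + \frac{1}{2}\right) - 46 \sqrt{3} = - \frac{7}{2} - 46 \sqrt{3}$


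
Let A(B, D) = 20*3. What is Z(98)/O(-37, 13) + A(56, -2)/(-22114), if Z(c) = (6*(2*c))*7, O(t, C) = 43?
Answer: 91019934/475451 ≈ 191.44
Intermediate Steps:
A(B, D) = 60
Z(c) = 84*c (Z(c) = (12*c)*7 = 84*c)
Z(98)/O(-37, 13) + A(56, -2)/(-22114) = (84*98)/43 + 60/(-22114) = 8232*(1/43) + 60*(-1/22114) = 8232/43 - 30/11057 = 91019934/475451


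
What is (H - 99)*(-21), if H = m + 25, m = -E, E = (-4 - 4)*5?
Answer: 714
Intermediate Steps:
E = -40 (E = -8*5 = -40)
m = 40 (m = -1*(-40) = 40)
H = 65 (H = 40 + 25 = 65)
(H - 99)*(-21) = (65 - 99)*(-21) = -34*(-21) = 714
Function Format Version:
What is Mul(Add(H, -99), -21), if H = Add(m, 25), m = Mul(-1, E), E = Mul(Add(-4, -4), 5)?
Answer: 714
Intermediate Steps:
E = -40 (E = Mul(-8, 5) = -40)
m = 40 (m = Mul(-1, -40) = 40)
H = 65 (H = Add(40, 25) = 65)
Mul(Add(H, -99), -21) = Mul(Add(65, -99), -21) = Mul(-34, -21) = 714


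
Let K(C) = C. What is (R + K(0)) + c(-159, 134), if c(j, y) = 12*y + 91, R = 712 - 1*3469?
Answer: -1058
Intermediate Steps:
R = -2757 (R = 712 - 3469 = -2757)
c(j, y) = 91 + 12*y
(R + K(0)) + c(-159, 134) = (-2757 + 0) + (91 + 12*134) = -2757 + (91 + 1608) = -2757 + 1699 = -1058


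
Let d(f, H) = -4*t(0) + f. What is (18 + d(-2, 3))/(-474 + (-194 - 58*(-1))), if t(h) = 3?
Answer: -2/305 ≈ -0.0065574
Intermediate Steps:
d(f, H) = -12 + f (d(f, H) = -4*3 + f = -12 + f)
(18 + d(-2, 3))/(-474 + (-194 - 58*(-1))) = (18 + (-12 - 2))/(-474 + (-194 - 58*(-1))) = (18 - 14)/(-474 + (-194 - 1*(-58))) = 4/(-474 + (-194 + 58)) = 4/(-474 - 136) = 4/(-610) = 4*(-1/610) = -2/305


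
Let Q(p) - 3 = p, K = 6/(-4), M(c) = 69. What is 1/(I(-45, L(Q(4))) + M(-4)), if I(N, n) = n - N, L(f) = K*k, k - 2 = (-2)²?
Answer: 1/105 ≈ 0.0095238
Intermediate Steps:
k = 6 (k = 2 + (-2)² = 2 + 4 = 6)
K = -3/2 (K = 6*(-¼) = -3/2 ≈ -1.5000)
Q(p) = 3 + p
L(f) = -9 (L(f) = -3/2*6 = -9)
1/(I(-45, L(Q(4))) + M(-4)) = 1/((-9 - 1*(-45)) + 69) = 1/((-9 + 45) + 69) = 1/(36 + 69) = 1/105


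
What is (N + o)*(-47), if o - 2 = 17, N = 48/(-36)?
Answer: -2491/3 ≈ -830.33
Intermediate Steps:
N = -4/3 (N = 48*(-1/36) = -4/3 ≈ -1.3333)
o = 19 (o = 2 + 17 = 19)
(N + o)*(-47) = (-4/3 + 19)*(-47) = (53/3)*(-47) = -2491/3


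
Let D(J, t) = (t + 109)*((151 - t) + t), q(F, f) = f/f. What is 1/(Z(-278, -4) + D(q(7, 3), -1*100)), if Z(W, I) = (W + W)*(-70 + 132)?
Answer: -1/33113 ≈ -3.0200e-5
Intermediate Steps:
Z(W, I) = 124*W (Z(W, I) = (2*W)*62 = 124*W)
q(F, f) = 1
D(J, t) = 16459 + 151*t (D(J, t) = (109 + t)*151 = 16459 + 151*t)
1/(Z(-278, -4) + D(q(7, 3), -1*100)) = 1/(124*(-278) + (16459 + 151*(-1*100))) = 1/(-34472 + (16459 + 151*(-100))) = 1/(-34472 + (16459 - 15100)) = 1/(-34472 + 1359) = 1/(-33113) = -1/33113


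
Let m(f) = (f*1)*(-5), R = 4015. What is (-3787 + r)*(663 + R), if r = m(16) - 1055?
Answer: -23025116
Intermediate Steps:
m(f) = -5*f (m(f) = f*(-5) = -5*f)
r = -1135 (r = -5*16 - 1055 = -80 - 1055 = -1135)
(-3787 + r)*(663 + R) = (-3787 - 1135)*(663 + 4015) = -4922*4678 = -23025116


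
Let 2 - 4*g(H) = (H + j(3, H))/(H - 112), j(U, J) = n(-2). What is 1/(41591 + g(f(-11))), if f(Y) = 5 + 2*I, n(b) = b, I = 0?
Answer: 428/17801165 ≈ 2.4043e-5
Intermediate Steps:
j(U, J) = -2
f(Y) = 5 (f(Y) = 5 + 2*0 = 5 + 0 = 5)
g(H) = ½ - (-2 + H)/(4*(-112 + H)) (g(H) = ½ - (H - 2)/(4*(H - 112)) = ½ - (-2 + H)/(4*(-112 + H)))
1/(41591 + g(f(-11))) = 1/(41591 + (-222 + 5)/(4*(-112 + 5))) = 1/(41591 + (¼)*(-217)/(-107)) = 1/(41591 + (¼)*(-1/107)*(-217)) = 1/(41591 + 217/428) = 1/(17801165/428) = 428/17801165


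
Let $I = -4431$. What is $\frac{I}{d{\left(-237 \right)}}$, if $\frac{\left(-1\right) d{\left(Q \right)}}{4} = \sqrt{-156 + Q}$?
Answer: $- \frac{1477 i \sqrt{393}}{524} \approx - 55.879 i$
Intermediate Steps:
$d{\left(Q \right)} = - 4 \sqrt{-156 + Q}$
$\frac{I}{d{\left(-237 \right)}} = - \frac{4431}{\left(-4\right) \sqrt{-156 - 237}} = - \frac{4431}{\left(-4\right) \sqrt{-393}} = - \frac{4431}{\left(-4\right) i \sqrt{393}} = - 4431 \frac{i \sqrt{393}}{1572} = - \frac{1477 i \sqrt{393}}{524}$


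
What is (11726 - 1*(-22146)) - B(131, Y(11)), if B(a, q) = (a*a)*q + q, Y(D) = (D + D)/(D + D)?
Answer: 16710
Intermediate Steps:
Y(D) = 1 (Y(D) = (2*D)/((2*D)) = (2*D)*(1/(2*D)) = 1)
B(a, q) = q + q*a² (B(a, q) = a²*q + q = q*a² + q = q + q*a²)
(11726 - 1*(-22146)) - B(131, Y(11)) = (11726 - 1*(-22146)) - (1 + 131²) = (11726 + 22146) - (1 + 17161) = 33872 - 17162 = 16710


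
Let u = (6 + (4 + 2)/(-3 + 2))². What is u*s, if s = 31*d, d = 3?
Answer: 0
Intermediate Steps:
s = 93 (s = 31*3 = 93)
u = 0 (u = (6 + 6/(-1))² = (6 + 6*(-1))² = (6 - 6)² = 0² = 0)
u*s = 0*93 = 0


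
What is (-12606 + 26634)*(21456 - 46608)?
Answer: -352832256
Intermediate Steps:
(-12606 + 26634)*(21456 - 46608) = 14028*(-25152) = -352832256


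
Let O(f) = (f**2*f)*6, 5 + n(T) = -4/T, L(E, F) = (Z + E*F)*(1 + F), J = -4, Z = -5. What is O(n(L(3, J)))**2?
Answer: 1207420585169764/1955143089 ≈ 6.1756e+5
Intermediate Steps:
L(E, F) = (1 + F)*(-5 + E*F) (L(E, F) = (-5 + E*F)*(1 + F) = (1 + F)*(-5 + E*F))
n(T) = -5 - 4/T
O(f) = 6*f**3 (O(f) = f**3*6 = 6*f**3)
O(n(L(3, J)))**2 = (6*(-5 - 4/(-5 - 5*(-4) + 3*(-4) + 3*(-4)**2))**3)**2 = (6*(-5 - 4/(-5 + 20 - 12 + 3*16))**3)**2 = (6*(-5 - 4/(-5 + 20 - 12 + 48))**3)**2 = (6*(-5 - 4/51)**3)**2 = (6*(-259/51)**3)**2 = (6*(-17373979/132651))**2 = (-34747958/44217)**2 = 1207420585169764/1955143089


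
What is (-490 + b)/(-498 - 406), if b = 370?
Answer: 15/113 ≈ 0.13274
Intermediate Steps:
(-490 + b)/(-498 - 406) = (-490 + 370)/(-498 - 406) = -120/(-904) = -120*(-1/904) = 15/113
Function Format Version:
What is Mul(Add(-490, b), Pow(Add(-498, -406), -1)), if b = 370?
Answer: Rational(15, 113) ≈ 0.13274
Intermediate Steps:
Mul(Add(-490, b), Pow(Add(-498, -406), -1)) = Mul(Add(-490, 370), Pow(Add(-498, -406), -1)) = Mul(-120, Pow(-904, -1)) = Mul(-120, Rational(-1, 904)) = Rational(15, 113)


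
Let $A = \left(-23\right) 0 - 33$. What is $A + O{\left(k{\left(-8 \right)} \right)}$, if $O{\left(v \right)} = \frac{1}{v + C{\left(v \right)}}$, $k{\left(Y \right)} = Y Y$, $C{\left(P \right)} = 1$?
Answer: $- \frac{2144}{65} \approx -32.985$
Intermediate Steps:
$k{\left(Y \right)} = Y^{2}$
$A = -33$ ($A = 0 - 33 = -33$)
$O{\left(v \right)} = \frac{1}{1 + v}$ ($O{\left(v \right)} = \frac{1}{v + 1} = \frac{1}{1 + v}$)
$A + O{\left(k{\left(-8 \right)} \right)} = -33 + \frac{1}{1 + \left(-8\right)^{2}} = -33 + \frac{1}{1 + 64} = -33 + \frac{1}{65} = - \frac{2144}{65}$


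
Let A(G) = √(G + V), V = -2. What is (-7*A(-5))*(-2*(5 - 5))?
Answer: 0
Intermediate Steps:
A(G) = √(-2 + G) (A(G) = √(G - 2) = √(-2 + G))
(-7*A(-5))*(-2*(5 - 5)) = (-7*√(-2 - 5))*(-2*(5 - 5)) = (-7*I*√7)*(-2*0) = -7*I*√7*0 = 0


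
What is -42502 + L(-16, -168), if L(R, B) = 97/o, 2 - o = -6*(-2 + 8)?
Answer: -1614979/38 ≈ -42499.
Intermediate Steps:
o = 38 (o = 2 - (-6)*(-2 + 8) = 2 - (-6)*6 = 2 - 1*(-36) = 2 + 36 = 38)
L(R, B) = 97/38
-42502 + L(-16, -168) = -42502 + 97/38 = -1614979/38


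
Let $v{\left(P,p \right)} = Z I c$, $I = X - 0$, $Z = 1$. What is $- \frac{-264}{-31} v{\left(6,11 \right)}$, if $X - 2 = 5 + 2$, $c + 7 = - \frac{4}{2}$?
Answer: $\frac{21384}{31} \approx 689.81$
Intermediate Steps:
$c = -9$ ($c = -7 - \frac{4}{2} = -7 - 2 = -9$)
$X = 9$ ($X = 2 + \left(5 + 2\right) = 2 + 7 = 9$)
$I = 9$ ($I = 9 - 0 = 9 + 0 = 9$)
$v{\left(P,p \right)} = -81$ ($v{\left(P,p \right)} = 1 \cdot 9 \left(-9\right) = 9 \left(-9\right) = -81$)
$- \frac{-264}{-31} v{\left(6,11 \right)} = - \frac{-264}{-31} \left(-81\right) = - \frac{\left(-264\right) \left(-1\right)}{31} \left(-81\right) = \left(-1\right) \frac{264}{31} \left(-81\right) = \left(- \frac{264}{31}\right) \left(-81\right) = \frac{21384}{31}$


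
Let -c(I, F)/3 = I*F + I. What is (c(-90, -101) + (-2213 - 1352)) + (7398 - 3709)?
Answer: -26876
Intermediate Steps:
c(I, F) = -3*I - 3*F*I (c(I, F) = -3*(I*F + I) = -3*(F*I + I) = -3*(I + F*I) = -3*I - 3*F*I)
(c(-90, -101) + (-2213 - 1352)) + (7398 - 3709) = (-3*(-90)*(1 - 101) + (-2213 - 1352)) + (7398 - 3709) = (-3*(-90)*(-100) - 3565) + 3689 = (-27000 - 3565) + 3689 = -30565 + 3689 = -26876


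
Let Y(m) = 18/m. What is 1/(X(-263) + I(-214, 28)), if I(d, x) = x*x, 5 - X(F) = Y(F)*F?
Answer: 1/771 ≈ 0.0012970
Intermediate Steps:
X(F) = -13 (X(F) = 5 - 18/F*F = 5 - 1*18 = 5 - 18 = -13)
I(d, x) = x**2
1/(X(-263) + I(-214, 28)) = 1/(-13 + 28**2) = 1/(-13 + 784) = 1/771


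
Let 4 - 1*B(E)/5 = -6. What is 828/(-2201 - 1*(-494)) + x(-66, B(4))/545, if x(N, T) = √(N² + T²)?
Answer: -276/569 + 2*√1714/545 ≈ -0.33313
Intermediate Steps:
B(E) = 50 (B(E) = 20 - 5*(-6) = 20 + 30 = 50)
828/(-2201 - 1*(-494)) + x(-66, B(4))/545 = 828/(-2201 - 1*(-494)) + √((-66)² + 50²)/545 = 828/(-2201 + 494) + √(4356 + 2500)*(1/545) = 828/(-1707) + √6856*(1/545) = 828*(-1/1707) + (2*√1714)*(1/545) = -276/569 + 2*√1714/545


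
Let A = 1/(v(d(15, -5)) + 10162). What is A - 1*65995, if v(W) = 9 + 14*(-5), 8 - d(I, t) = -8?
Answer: -666615494/10101 ≈ -65995.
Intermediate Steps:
d(I, t) = 16 (d(I, t) = 8 - 1*(-8) = 8 + 8 = 16)
v(W) = -61 (v(W) = 9 - 70 = -61)
A = 1/10101 (A = 1/(-61 + 10162) = 1/10101 ≈ 9.9000e-5)
A - 1*65995 = 1/10101 - 1*65995 = 1/10101 - 65995 = -666615494/10101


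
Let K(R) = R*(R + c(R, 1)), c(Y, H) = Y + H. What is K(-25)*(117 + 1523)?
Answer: 2009000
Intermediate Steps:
c(Y, H) = H + Y
K(R) = R*(1 + 2*R) (K(R) = R*(R + (1 + R)) = R*(1 + 2*R))
K(-25)*(117 + 1523) = (-25*(1 + 2*(-25)))*(117 + 1523) = -25*(1 - 50)*1640 = -25*(-49)*1640 = 1225*1640 = 2009000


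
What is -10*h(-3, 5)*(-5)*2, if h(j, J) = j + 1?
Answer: -200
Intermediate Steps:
h(j, J) = 1 + j
-10*h(-3, 5)*(-5)*2 = -10*(1 - 3)*(-5)*2 = -10*(-2*(-5))*2 = -100*2 = -10*20 = -200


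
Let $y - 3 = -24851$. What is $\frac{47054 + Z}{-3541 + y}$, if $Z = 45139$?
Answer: $- \frac{30731}{9463} \approx -3.2475$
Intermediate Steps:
$y = -24848$ ($y = 3 - 24851 = -24848$)
$\frac{47054 + Z}{-3541 + y} = \frac{47054 + 45139}{-3541 - 24848} = \frac{92193}{-28389} = 92193 \left(- \frac{1}{28389}\right) = - \frac{30731}{9463}$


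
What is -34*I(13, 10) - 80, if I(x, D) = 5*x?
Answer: -2290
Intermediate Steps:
-34*I(13, 10) - 80 = -170*13 - 80 = -34*65 - 80 = -2210 - 80 = -2290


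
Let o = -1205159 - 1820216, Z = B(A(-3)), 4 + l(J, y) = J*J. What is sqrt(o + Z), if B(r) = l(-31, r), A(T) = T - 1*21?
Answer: I*sqrt(3024418) ≈ 1739.1*I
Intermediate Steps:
l(J, y) = -4 + J**2 (l(J, y) = -4 + J*J = -4 + J**2)
A(T) = -21 + T (A(T) = T - 21 = -21 + T)
B(r) = 957 (B(r) = -4 + (-31)**2 = -4 + 961 = 957)
Z = 957
o = -3025375
sqrt(o + Z) = sqrt(-3025375 + 957) = sqrt(-3024418) = I*sqrt(3024418)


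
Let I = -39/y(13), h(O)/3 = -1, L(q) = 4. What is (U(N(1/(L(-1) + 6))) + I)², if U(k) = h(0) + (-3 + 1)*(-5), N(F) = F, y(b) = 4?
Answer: 121/16 ≈ 7.5625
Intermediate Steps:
h(O) = -3 (h(O) = 3*(-1) = -3)
I = -39/4 ≈ -9.7500
U(k) = 7 (U(k) = -3 + (-3 + 1)*(-5) = -3 - 2*(-5) = -3 + 10 = 7)
(U(N(1/(L(-1) + 6))) + I)² = (7 - 39/4)² = (-11/4)² = 121/16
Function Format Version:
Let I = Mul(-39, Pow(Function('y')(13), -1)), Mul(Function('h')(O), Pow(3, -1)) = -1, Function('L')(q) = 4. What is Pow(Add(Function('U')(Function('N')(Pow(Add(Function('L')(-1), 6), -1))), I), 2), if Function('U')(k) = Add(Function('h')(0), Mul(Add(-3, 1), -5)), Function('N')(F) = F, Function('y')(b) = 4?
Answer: Rational(121, 16) ≈ 7.5625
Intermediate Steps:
Function('h')(O) = -3 (Function('h')(O) = Mul(3, -1) = -3)
I = Rational(-39, 4) (I = Mul(-39, Pow(4, -1)) = Mul(-39, Rational(1, 4)) = Rational(-39, 4) ≈ -9.7500)
Function('U')(k) = 7 (Function('U')(k) = Add(-3, Mul(Add(-3, 1), -5)) = Add(-3, Mul(-2, -5)) = Add(-3, 10) = 7)
Pow(Add(Function('U')(Function('N')(Pow(Add(Function('L')(-1), 6), -1))), I), 2) = Pow(Add(7, Rational(-39, 4)), 2) = Pow(Rational(-11, 4), 2) = Rational(121, 16)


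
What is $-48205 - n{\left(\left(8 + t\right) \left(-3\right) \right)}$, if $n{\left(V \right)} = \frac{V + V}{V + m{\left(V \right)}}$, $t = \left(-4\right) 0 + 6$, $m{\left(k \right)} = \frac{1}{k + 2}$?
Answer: $- \frac{81035965}{1681} \approx -48207.0$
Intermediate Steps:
$m{\left(k \right)} = \frac{1}{2 + k}$
$t = 6$ ($t = 0 + 6 = 6$)
$n{\left(V \right)} = \frac{2 V}{V + \frac{1}{2 + V}}$ ($n{\left(V \right)} = \frac{V + V}{V + \frac{1}{2 + V}} = \frac{2 V}{V + \frac{1}{2 + V}}$)
$-48205 - n{\left(\left(8 + t\right) \left(-3\right) \right)} = -48205 - \frac{2 \left(8 + 6\right) \left(-3\right) \left(2 + \left(8 + 6\right) \left(-3\right)\right)}{1 + \left(8 + 6\right) \left(-3\right) \left(2 + \left(8 + 6\right) \left(-3\right)\right)} = -48205 - \frac{2 \cdot 14 \left(-3\right) \left(2 + 14 \left(-3\right)\right)}{1 + 14 \left(-3\right) \left(2 + 14 \left(-3\right)\right)} = -48205 - 2 \left(-42\right) \frac{1}{1 - 42 \left(2 - 42\right)} \left(2 - 42\right) = -48205 - 2 \left(-42\right) \frac{1}{1 - -1680} \left(-40\right) = -48205 - 2 \left(-42\right) \frac{1}{1 + 1680} \left(-40\right) = -48205 - 2 \left(-42\right) \frac{1}{1681} \left(-40\right) = -48205 - \frac{3360}{1681} = - \frac{81035965}{1681}$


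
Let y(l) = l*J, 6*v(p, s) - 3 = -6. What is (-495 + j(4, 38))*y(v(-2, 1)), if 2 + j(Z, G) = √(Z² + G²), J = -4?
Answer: -994 + 4*√365 ≈ -917.58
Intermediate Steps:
v(p, s) = -½ (v(p, s) = ½ + (⅙)*(-6) = ½ - 1 = -½)
j(Z, G) = -2 + √(G² + Z²) (j(Z, G) = -2 + √(Z² + G²) = -2 + √(G² + Z²))
y(l) = -4*l (y(l) = l*(-4) = -4*l)
(-495 + j(4, 38))*y(v(-2, 1)) = (-495 + (-2 + √(38² + 4²)))*(-4*(-½)) = (-495 + (-2 + √(1444 + 16)))*2 = (-495 + (-2 + √1460))*2 = (-495 + (-2 + 2*√365))*2 = (-497 + 2*√365)*2 = -994 + 4*√365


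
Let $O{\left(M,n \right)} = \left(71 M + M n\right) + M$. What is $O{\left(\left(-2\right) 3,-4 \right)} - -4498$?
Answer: $4090$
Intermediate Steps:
$O{\left(M,n \right)} = 72 M + M n$
$O{\left(\left(-2\right) 3,-4 \right)} - -4498 = \left(-2\right) 3 \left(72 - 4\right) - -4498 = \left(-6\right) 68 + 4498 = -408 + 4498 = 4090$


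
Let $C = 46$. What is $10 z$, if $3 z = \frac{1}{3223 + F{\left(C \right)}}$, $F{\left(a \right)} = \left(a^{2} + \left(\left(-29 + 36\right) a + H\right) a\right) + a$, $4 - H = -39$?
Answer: $\frac{2}{13305} \approx 0.00015032$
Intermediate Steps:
$H = 43$ ($H = 4 - -39 = 4 + 39 = 43$)
$F{\left(a \right)} = a + a^{2} + a \left(43 + 7 a\right)$ ($F{\left(a \right)} = \left(a^{2} + \left(\left(-29 + 36\right) a + 43\right) a\right) + a = \left(a^{2} + \left(7 a + 43\right) a\right) + a = \left(a^{2} + \left(43 + 7 a\right) a\right) + a = \left(a^{2} + a \left(43 + 7 a\right)\right) + a = a + a^{2} + a \left(43 + 7 a\right)$)
$z = \frac{1}{66525}$ ($z = \frac{1}{3 \left(3223 + 4 \cdot 46 \left(11 + 2 \cdot 46\right)\right)} = \frac{1}{3 \left(3223 + 4 \cdot 46 \left(11 + 92\right)\right)} = \frac{1}{3 \left(3223 + 4 \cdot 46 \cdot 103\right)} = \frac{1}{3 \left(3223 + 18952\right)} = \frac{1}{3 \cdot 22175} = \frac{1}{3} \cdot \frac{1}{22175} = \frac{1}{66525} \approx 1.5032 \cdot 10^{-5}$)
$10 z = 10 \cdot \frac{1}{66525} = \frac{2}{13305}$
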